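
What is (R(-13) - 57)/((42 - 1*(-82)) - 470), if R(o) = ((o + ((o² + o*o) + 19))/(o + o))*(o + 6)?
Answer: -463/4498 ≈ -0.10293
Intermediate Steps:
R(o) = (6 + o)*(19 + o + 2*o²)/(2*o) (R(o) = ((o + ((o² + o²) + 19))/((2*o)))*(6 + o) = ((o + (2*o² + 19))*(1/(2*o)))*(6 + o) = ((o + (19 + 2*o²))*(1/(2*o)))*(6 + o) = ((19 + o + 2*o²)*(1/(2*o)))*(6 + o) = ((19 + o + 2*o²)/(2*o))*(6 + o) = (6 + o)*(19 + o + 2*o²)/(2*o))
(R(-13) - 57)/((42 - 1*(-82)) - 470) = ((25/2 + (-13)² + 57/(-13) + (13/2)*(-13)) - 57)/((42 - 1*(-82)) - 470) = ((25/2 + 169 + 57*(-1/13) - 169/2) - 57)/((42 + 82) - 470) = ((25/2 + 169 - 57/13 - 169/2) - 57)/(124 - 470) = (1204/13 - 57)/(-346) = (463/13)*(-1/346) = -463/4498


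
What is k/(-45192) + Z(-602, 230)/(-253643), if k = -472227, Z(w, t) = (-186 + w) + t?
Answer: 5704870957/545839736 ≈ 10.452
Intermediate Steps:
Z(w, t) = -186 + t + w
k/(-45192) + Z(-602, 230)/(-253643) = -472227/(-45192) + (-186 + 230 - 602)/(-253643) = -472227*(-1/45192) - 558*(-1/253643) = 22487/2152 + 558/253643 = 5704870957/545839736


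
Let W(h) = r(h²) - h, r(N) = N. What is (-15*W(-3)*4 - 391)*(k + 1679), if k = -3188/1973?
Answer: -3676831169/1973 ≈ -1.8636e+6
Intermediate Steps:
k = -3188/1973 (k = -3188*1/1973 = -3188/1973 ≈ -1.6158)
W(h) = h² - h
(-15*W(-3)*4 - 391)*(k + 1679) = (-(-45)*(-1 - 3)*4 - 391)*(-3188/1973 + 1679) = (-(-45)*(-4)*4 - 391)*(3309479/1973) = (-15*12*4 - 391)*(3309479/1973) = (-180*4 - 391)*(3309479/1973) = (-720 - 391)*(3309479/1973) = -1111*3309479/1973 = -3676831169/1973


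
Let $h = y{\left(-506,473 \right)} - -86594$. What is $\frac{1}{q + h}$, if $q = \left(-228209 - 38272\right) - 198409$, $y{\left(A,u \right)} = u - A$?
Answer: $- \frac{1}{377317} \approx -2.6503 \cdot 10^{-6}$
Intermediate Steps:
$q = -464890$ ($q = -266481 - 198409 = -464890$)
$h = 87573$ ($h = \left(473 - -506\right) - -86594 = \left(473 + 506\right) + 86594 = 979 + 86594 = 87573$)
$\frac{1}{q + h} = \frac{1}{-464890 + 87573} = \frac{1}{-377317} = - \frac{1}{377317}$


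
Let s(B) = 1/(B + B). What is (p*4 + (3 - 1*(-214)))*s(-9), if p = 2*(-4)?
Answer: -185/18 ≈ -10.278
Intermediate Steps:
p = -8
s(B) = 1/(2*B)
(p*4 + (3 - 1*(-214)))*s(-9) = (-8*4 + (3 - 1*(-214)))*((½)/(-9)) = (-32 + (3 + 214))*((½)*(-⅑)) = (-32 + 217)*(-1/18) = 185*(-1/18) = -185/18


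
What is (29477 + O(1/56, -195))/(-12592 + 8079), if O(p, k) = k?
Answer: -29282/4513 ≈ -6.4884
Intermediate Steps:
(29477 + O(1/56, -195))/(-12592 + 8079) = (29477 - 195)/(-12592 + 8079) = 29282/(-4513) = 29282*(-1/4513) = -29282/4513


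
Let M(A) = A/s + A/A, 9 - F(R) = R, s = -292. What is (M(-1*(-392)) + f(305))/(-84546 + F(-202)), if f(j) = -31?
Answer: 2288/6156455 ≈ 0.00037164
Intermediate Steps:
F(R) = 9 - R
M(A) = 1 - A/292 (M(A) = A/(-292) + A/A = A*(-1/292) + 1 = -A/292 + 1 = 1 - A/292)
(M(-1*(-392)) + f(305))/(-84546 + F(-202)) = ((1 - (-1)*(-392)/292) - 31)/(-84546 + (9 - 1*(-202))) = ((1 - 1/292*392) - 31)/(-84546 + (9 + 202)) = ((1 - 98/73) - 31)/(-84546 + 211) = (-25/73 - 31)/(-84335) = -2288/73*(-1/84335) = 2288/6156455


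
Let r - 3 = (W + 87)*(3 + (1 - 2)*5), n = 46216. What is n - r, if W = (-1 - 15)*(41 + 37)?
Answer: 43891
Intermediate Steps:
W = -1248 (W = -16*78 = -1248)
r = 2325 (r = 3 + (-1248 + 87)*(3 + (1 - 2)*5) = 3 - 1161*(3 - 1*5) = 3 - 1161*(3 - 5) = 3 - 1161*(-2) = 3 + 2322 = 2325)
n - r = 46216 - 1*2325 = 46216 - 2325 = 43891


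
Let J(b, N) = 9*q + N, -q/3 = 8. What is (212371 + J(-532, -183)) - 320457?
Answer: -108485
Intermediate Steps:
q = -24 (q = -3*8 = -24)
J(b, N) = -216 + N (J(b, N) = 9*(-24) + N = -216 + N)
(212371 + J(-532, -183)) - 320457 = (212371 + (-216 - 183)) - 320457 = (212371 - 399) - 320457 = 211972 - 320457 = -108485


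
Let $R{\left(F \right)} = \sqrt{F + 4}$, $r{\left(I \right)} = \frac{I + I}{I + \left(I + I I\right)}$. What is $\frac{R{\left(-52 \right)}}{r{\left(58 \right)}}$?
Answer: $120 i \sqrt{3} \approx 207.85 i$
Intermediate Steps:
$r{\left(I \right)} = \frac{2 I}{I^{2} + 2 I}$ ($r{\left(I \right)} = \frac{2 I}{I + \left(I + I^{2}\right)} = \frac{2 I}{I^{2} + 2 I}$)
$R{\left(F \right)} = \sqrt{4 + F}$
$\frac{R{\left(-52 \right)}}{r{\left(58 \right)}} = \frac{\sqrt{4 - 52}}{2 \frac{1}{2 + 58}} = \frac{\sqrt{-48}}{2 \cdot \frac{1}{60}} = \frac{4 i \sqrt{3}}{2 \cdot \frac{1}{60}} = 4 i \sqrt{3} \frac{1}{\frac{1}{30}} = 4 i \sqrt{3} \cdot 30 = 120 i \sqrt{3}$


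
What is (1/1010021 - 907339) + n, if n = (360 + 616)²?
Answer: 45690319978/1010021 ≈ 45237.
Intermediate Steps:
n = 952576 (n = 976² = 952576)
(1/1010021 - 907339) + n = (1/1010021 - 907339) + 952576 = -916431444118/1010021 + 952576 = 45690319978/1010021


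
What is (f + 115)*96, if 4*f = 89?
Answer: 13176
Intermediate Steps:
f = 89/4 (f = (1/4)*89 = 89/4 ≈ 22.250)
(f + 115)*96 = (89/4 + 115)*96 = (549/4)*96 = 13176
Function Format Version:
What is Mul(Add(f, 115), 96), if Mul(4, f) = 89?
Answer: 13176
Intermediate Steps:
f = Rational(89, 4) (f = Mul(Rational(1, 4), 89) = Rational(89, 4) ≈ 22.250)
Mul(Add(f, 115), 96) = Mul(Add(Rational(89, 4), 115), 96) = Mul(Rational(549, 4), 96) = 13176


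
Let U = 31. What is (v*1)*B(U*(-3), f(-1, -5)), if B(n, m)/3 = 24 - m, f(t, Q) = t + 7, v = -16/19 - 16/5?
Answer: -20736/95 ≈ -218.27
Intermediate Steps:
v = -384/95 (v = -16*1/19 - 16*1/5 = -16/19 - 16/5 = -384/95 ≈ -4.0421)
f(t, Q) = 7 + t
B(n, m) = 72 - 3*m (B(n, m) = 3*(24 - m) = 72 - 3*m)
(v*1)*B(U*(-3), f(-1, -5)) = (-384/95*1)*(72 - 3*(7 - 1)) = -384*(72 - 3*6)/95 = -384*(72 - 18)/95 = -384/95*54 = -20736/95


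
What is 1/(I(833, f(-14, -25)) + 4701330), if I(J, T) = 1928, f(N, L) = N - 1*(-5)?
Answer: 1/4703258 ≈ 2.1262e-7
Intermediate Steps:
f(N, L) = 5 + N (f(N, L) = N + 5 = 5 + N)
1/(I(833, f(-14, -25)) + 4701330) = 1/(1928 + 4701330) = 1/4703258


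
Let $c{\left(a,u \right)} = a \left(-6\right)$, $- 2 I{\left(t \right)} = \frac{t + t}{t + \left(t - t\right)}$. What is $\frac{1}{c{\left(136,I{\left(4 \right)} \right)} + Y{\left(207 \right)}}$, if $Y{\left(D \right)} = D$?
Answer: $- \frac{1}{609} \approx -0.001642$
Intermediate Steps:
$I{\left(t \right)} = -1$ ($I{\left(t \right)} = - \frac{\left(t + t\right) \frac{1}{t + \left(t - t\right)}}{2} = - \frac{2 t \frac{1}{t + 0}}{2} = - \frac{2 t \frac{1}{t}}{2} = \left(- \frac{1}{2}\right) 2 = -1$)
$c{\left(a,u \right)} = - 6 a$
$\frac{1}{c{\left(136,I{\left(4 \right)} \right)} + Y{\left(207 \right)}} = \frac{1}{\left(-6\right) 136 + 207} = \frac{1}{-816 + 207} = \frac{1}{-609} = - \frac{1}{609}$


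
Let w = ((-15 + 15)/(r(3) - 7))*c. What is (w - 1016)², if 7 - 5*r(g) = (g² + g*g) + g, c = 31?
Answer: 1032256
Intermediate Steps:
r(g) = 7/5 - 2*g²/5 - g/5 (r(g) = 7/5 - ((g² + g*g) + g)/5 = 7/5 - ((g² + g²) + g)/5 = 7/5 - (2*g² + g)/5 = 7/5 - (g + 2*g²)/5 = 7/5 + (-2*g²/5 - g/5) = 7/5 - 2*g²/5 - g/5)
w = 0 (w = ((-15 + 15)/((7/5 - ⅖*3² - ⅕*3) - 7))*31 = (0/((7/5 - ⅖*9 - ⅗) - 7))*31 = (0/((7/5 - 18/5 - ⅗) - 7))*31 = (0/(-14/5 - 7))*31 = (0/(-49/5))*31 = (0*(-5/49))*31 = 0*31 = 0)
(w - 1016)² = (0 - 1016)² = (-1016)² = 1032256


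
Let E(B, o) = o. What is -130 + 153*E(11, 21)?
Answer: 3083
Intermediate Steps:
-130 + 153*E(11, 21) = -130 + 153*21 = -130 + 3213 = 3083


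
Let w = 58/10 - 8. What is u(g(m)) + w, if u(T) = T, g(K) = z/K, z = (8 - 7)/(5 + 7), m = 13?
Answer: -1711/780 ≈ -2.1936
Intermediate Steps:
w = -11/5 (w = (1/10)*58 - 8 = 29/5 - 8 = -11/5 ≈ -2.2000)
z = 1/12 ≈ 0.083333
g(K) = 1/(12*K)
u(g(m)) + w = (1/12)/13 - 11/5 = (1/12)*(1/13) - 11/5 = 1/156 - 11/5 = -1711/780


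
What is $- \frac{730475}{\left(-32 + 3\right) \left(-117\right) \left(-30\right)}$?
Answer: $\frac{146095}{20358} \approx 7.1763$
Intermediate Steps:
$- \frac{730475}{\left(-32 + 3\right) \left(-117\right) \left(-30\right)} = - \frac{730475}{\left(-29\right) \left(-117\right) \left(-30\right)} = - \frac{730475}{3393 \left(-30\right)} = - \frac{730475}{-101790} = \left(-730475\right) \left(- \frac{1}{101790}\right) = \frac{146095}{20358}$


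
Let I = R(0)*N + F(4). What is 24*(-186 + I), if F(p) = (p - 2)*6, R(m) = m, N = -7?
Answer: -4176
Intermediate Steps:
F(p) = -12 + 6*p (F(p) = (-2 + p)*6 = -12 + 6*p)
I = 12 (I = 0*(-7) + (-12 + 6*4) = 0 + (-12 + 24) = 0 + 12 = 12)
24*(-186 + I) = 24*(-186 + 12) = 24*(-174) = -4176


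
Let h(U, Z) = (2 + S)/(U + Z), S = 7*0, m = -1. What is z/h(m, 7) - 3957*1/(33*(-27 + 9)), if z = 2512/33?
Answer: 46535/198 ≈ 235.03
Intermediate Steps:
S = 0
h(U, Z) = 2/(U + Z) (h(U, Z) = (2 + 0)/(U + Z) = 2/(U + Z))
z = 2512/33 (z = 2512*(1/33) = 2512/33 ≈ 76.121)
z/h(m, 7) - 3957*1/(33*(-27 + 9)) = 2512/(33*((2/(-1 + 7)))) - 3957*1/(33*(-27 + 9)) = 2512/(33*((2/6))) - 3957/((-18*33)) = 2512/(33*((2*(⅙)))) - 3957/(-594) = 2512/(33*(⅓)) - 3957*(-1/594) = (2512/33)*3 + 1319/198 = 2512/11 + 1319/198 = 46535/198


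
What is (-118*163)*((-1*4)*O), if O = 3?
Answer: 230808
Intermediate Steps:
(-118*163)*((-1*4)*O) = (-118*163)*(-1*4*3) = -(-76936)*3 = -19234*(-12) = 230808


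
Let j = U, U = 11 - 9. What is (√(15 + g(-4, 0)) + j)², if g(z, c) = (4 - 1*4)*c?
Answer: (2 + √15)² ≈ 34.492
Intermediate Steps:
g(z, c) = 0 (g(z, c) = (4 - 4)*c = 0*c = 0)
U = 2
j = 2
(√(15 + g(-4, 0)) + j)² = (√(15 + 0) + 2)² = (√15 + 2)² = (2 + √15)²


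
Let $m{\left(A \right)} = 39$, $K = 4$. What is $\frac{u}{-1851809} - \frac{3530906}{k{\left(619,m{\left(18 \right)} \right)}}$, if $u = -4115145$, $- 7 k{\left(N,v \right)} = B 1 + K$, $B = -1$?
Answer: $\frac{45769956908113}{5555427} \approx 8.2388 \cdot 10^{6}$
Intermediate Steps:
$k{\left(N,v \right)} = - \frac{3}{7}$ ($k{\left(N,v \right)} = - \frac{\left(-1\right) 1 + 4}{7} = - \frac{-1 + 4}{7} = \left(- \frac{1}{7}\right) 3 = - \frac{3}{7}$)
$\frac{u}{-1851809} - \frac{3530906}{k{\left(619,m{\left(18 \right)} \right)}} = - \frac{4115145}{-1851809} - \frac{3530906}{- \frac{3}{7}} = \left(-4115145\right) \left(- \frac{1}{1851809}\right) - - \frac{24716342}{3} = \frac{4115145}{1851809} + \frac{24716342}{3} = \frac{45769956908113}{5555427}$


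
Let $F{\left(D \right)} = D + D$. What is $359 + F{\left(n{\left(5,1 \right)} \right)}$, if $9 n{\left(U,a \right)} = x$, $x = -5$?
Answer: $\frac{3221}{9} \approx 357.89$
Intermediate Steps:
$n{\left(U,a \right)} = - \frac{5}{9}$ ($n{\left(U,a \right)} = \frac{1}{9} \left(-5\right) = - \frac{5}{9}$)
$F{\left(D \right)} = 2 D$
$359 + F{\left(n{\left(5,1 \right)} \right)} = 359 + 2 \left(- \frac{5}{9}\right) = 359 - \frac{10}{9} = \frac{3221}{9}$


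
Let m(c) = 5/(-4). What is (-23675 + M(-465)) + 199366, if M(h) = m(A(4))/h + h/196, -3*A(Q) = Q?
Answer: 800613088/4557 ≈ 1.7569e+5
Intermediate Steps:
A(Q) = -Q/3
m(c) = -5/4 (m(c) = 5*(-¼) = -5/4)
M(h) = -5/(4*h) + h/196
(-23675 + M(-465)) + 199366 = (-23675 + (1/196)*(-245 + (-465)²)/(-465)) + 199366 = (-23675 + (1/196)*(-1/465)*(-245 + 216225)) + 199366 = (-23675 + (1/196)*(-1/465)*215980) + 199366 = (-23675 - 10799/4557) + 199366 = -107897774/4557 + 199366 = 800613088/4557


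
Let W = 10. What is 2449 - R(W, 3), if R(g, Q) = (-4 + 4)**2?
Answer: 2449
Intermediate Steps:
R(g, Q) = 0 (R(g, Q) = 0**2 = 0)
2449 - R(W, 3) = 2449 - 1*0 = 2449 + 0 = 2449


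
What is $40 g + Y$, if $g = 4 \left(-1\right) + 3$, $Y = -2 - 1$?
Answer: $-43$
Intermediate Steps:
$Y = -3$ ($Y = -2 - 1 = -3$)
$g = -1$ ($g = -4 + 3 = -1$)
$40 g + Y = 40 \left(-1\right) - 3 = -40 - 3 = -43$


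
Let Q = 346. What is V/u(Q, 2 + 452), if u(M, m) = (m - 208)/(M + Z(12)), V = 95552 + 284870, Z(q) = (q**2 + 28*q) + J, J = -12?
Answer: 154831754/123 ≈ 1.2588e+6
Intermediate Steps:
Z(q) = -12 + q**2 + 28*q (Z(q) = (q**2 + 28*q) - 12 = -12 + q**2 + 28*q)
V = 380422
u(M, m) = (-208 + m)/(468 + M) (u(M, m) = (m - 208)/(M + (-12 + 12**2 + 28*12)) = (-208 + m)/(M + (-12 + 144 + 336)) = (-208 + m)/(M + 468) = (-208 + m)/(468 + M))
V/u(Q, 2 + 452) = 380422/(((-208 + (2 + 452))/(468 + 346))) = 380422/(((-208 + 454)/814)) = 380422/(((1/814)*246)) = 380422/(123/407) = 380422*(407/123) = 154831754/123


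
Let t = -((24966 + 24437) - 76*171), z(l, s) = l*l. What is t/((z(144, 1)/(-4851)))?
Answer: 19623373/2304 ≈ 8517.1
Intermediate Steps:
z(l, s) = l**2
t = -36407 (t = -(49403 - 12996) = -1*36407 = -36407)
t/((z(144, 1)/(-4851))) = -36407/(144**2/(-4851)) = -36407/(20736*(-1/4851)) = -36407/(-2304/539) = -36407*(-539/2304) = 19623373/2304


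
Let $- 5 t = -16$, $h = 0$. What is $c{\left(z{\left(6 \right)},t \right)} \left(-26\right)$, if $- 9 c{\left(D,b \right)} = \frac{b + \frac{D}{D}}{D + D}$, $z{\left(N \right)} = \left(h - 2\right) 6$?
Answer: $- \frac{91}{180} \approx -0.50556$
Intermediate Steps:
$t = \frac{16}{5}$ ($t = \left(- \frac{1}{5}\right) \left(-16\right) = \frac{16}{5} \approx 3.2$)
$z{\left(N \right)} = -12$ ($z{\left(N \right)} = \left(0 - 2\right) 6 = \left(-2\right) 6 = -12$)
$c{\left(D,b \right)} = - \frac{1 + b}{18 D}$ ($c{\left(D,b \right)} = - \frac{\left(b + \frac{D}{D}\right) \frac{1}{D + D}}{9} = - \frac{\left(b + 1\right) \frac{1}{2 D}}{9} = - \frac{\left(1 + b\right) \frac{1}{2 D}}{9} = - \frac{\frac{1}{2} \frac{1}{D} \left(1 + b\right)}{9} = - \frac{1 + b}{18 D}$)
$c{\left(z{\left(6 \right)},t \right)} \left(-26\right) = \frac{-1 - \frac{16}{5}}{18 \left(-12\right)} \left(-26\right) = \frac{1}{18} \left(- \frac{1}{12}\right) \left(-1 - \frac{16}{5}\right) \left(-26\right) = \frac{1}{18} \left(- \frac{1}{12}\right) \left(- \frac{21}{5}\right) \left(-26\right) = \frac{7}{360} \left(-26\right) = - \frac{91}{180}$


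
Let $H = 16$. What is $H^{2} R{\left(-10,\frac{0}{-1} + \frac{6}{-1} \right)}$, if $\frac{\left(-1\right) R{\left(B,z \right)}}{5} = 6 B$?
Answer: $76800$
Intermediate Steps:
$R{\left(B,z \right)} = - 30 B$ ($R{\left(B,z \right)} = - 5 \cdot 6 B = - 30 B$)
$H^{2} R{\left(-10,\frac{0}{-1} + \frac{6}{-1} \right)} = 16^{2} \left(\left(-30\right) \left(-10\right)\right) = 256 \cdot 300 = 76800$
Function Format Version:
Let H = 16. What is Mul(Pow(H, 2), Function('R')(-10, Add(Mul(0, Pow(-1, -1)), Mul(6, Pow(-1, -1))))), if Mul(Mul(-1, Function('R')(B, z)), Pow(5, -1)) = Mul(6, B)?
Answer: 76800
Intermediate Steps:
Function('R')(B, z) = Mul(-30, B) (Function('R')(B, z) = Mul(-5, Mul(6, B)) = Mul(-30, B))
Mul(Pow(H, 2), Function('R')(-10, Add(Mul(0, Pow(-1, -1)), Mul(6, Pow(-1, -1))))) = Mul(Pow(16, 2), Mul(-30, -10)) = Mul(256, 300) = 76800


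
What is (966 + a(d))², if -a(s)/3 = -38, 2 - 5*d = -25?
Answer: 1166400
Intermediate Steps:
d = 27/5 (d = ⅖ - ⅕*(-25) = ⅖ + 5 = 27/5 ≈ 5.4000)
a(s) = 114 (a(s) = -3*(-38) = 114)
(966 + a(d))² = (966 + 114)² = 1080² = 1166400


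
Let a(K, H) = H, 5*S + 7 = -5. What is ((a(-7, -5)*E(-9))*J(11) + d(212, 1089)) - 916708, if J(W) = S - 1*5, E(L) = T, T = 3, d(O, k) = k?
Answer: -915508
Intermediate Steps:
S = -12/5 (S = -7/5 + (⅕)*(-5) = -7/5 - 1 = -12/5 ≈ -2.4000)
E(L) = 3
J(W) = -37/5 (J(W) = -12/5 - 1*5 = -12/5 - 5 = -37/5)
((a(-7, -5)*E(-9))*J(11) + d(212, 1089)) - 916708 = (-5*3*(-37/5) + 1089) - 916708 = (-15*(-37/5) + 1089) - 916708 = (111 + 1089) - 916708 = 1200 - 916708 = -915508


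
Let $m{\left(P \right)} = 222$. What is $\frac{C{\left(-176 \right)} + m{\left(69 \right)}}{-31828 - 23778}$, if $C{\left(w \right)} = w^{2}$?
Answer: $- \frac{15599}{27803} \approx -0.56105$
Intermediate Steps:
$\frac{C{\left(-176 \right)} + m{\left(69 \right)}}{-31828 - 23778} = \frac{\left(-176\right)^{2} + 222}{-31828 - 23778} = \frac{30976 + 222}{-55606} = 31198 \left(- \frac{1}{55606}\right) = - \frac{15599}{27803}$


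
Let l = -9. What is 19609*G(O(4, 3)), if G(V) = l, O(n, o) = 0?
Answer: -176481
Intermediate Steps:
G(V) = -9
19609*G(O(4, 3)) = 19609*(-9) = -176481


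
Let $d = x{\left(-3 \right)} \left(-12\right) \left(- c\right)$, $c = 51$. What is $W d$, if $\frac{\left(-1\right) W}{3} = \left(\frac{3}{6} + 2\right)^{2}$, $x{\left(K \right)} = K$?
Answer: $34425$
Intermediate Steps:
$d = -1836$ ($d = \left(-3\right) \left(-12\right) \left(\left(-1\right) 51\right) = 36 \left(-51\right) = -1836$)
$W = - \frac{75}{4}$ ($W = - 3 \left(\frac{3}{6} + 2\right)^{2} = - 3 \left(3 \cdot \frac{1}{6} + 2\right)^{2} = - 3 \left(\frac{1}{2} + 2\right)^{2} = - 3 \left(\frac{5}{2}\right)^{2} = \left(-3\right) \frac{25}{4} = - \frac{75}{4} \approx -18.75$)
$W d = \left(- \frac{75}{4}\right) \left(-1836\right) = 34425$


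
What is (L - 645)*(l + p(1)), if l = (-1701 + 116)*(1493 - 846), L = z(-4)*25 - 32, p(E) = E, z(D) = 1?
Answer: 668622088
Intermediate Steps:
L = -7 (L = 1*25 - 32 = 25 - 32 = -7)
l = -1025495 (l = -1585*647 = -1025495)
(L - 645)*(l + p(1)) = (-7 - 645)*(-1025495 + 1) = -652*(-1025494) = 668622088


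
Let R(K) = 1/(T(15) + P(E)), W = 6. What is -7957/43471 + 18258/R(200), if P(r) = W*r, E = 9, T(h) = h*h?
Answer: 221440483565/43471 ≈ 5.0940e+6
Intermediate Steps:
T(h) = h**2
P(r) = 6*r
R(K) = 1/279 (R(K) = 1/(15**2 + 6*9) = 1/(225 + 54) = 1/279)
-7957/43471 + 18258/R(200) = -7957/43471 + 18258/(1/279) = -7957*1/43471 + 18258*279 = -7957/43471 + 5093982 = 221440483565/43471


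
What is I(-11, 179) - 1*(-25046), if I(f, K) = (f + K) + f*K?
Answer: 23245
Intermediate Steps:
I(f, K) = K + f + K*f (I(f, K) = (K + f) + K*f = K + f + K*f)
I(-11, 179) - 1*(-25046) = (179 - 11 + 179*(-11)) - 1*(-25046) = (179 - 11 - 1969) + 25046 = -1801 + 25046 = 23245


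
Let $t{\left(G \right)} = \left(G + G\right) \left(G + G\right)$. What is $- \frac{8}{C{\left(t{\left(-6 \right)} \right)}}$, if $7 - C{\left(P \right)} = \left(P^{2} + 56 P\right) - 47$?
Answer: $\frac{4}{14373} \approx 0.0002783$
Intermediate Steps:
$t{\left(G \right)} = 4 G^{2}$ ($t{\left(G \right)} = 2 G 2 G = 4 G^{2}$)
$C{\left(P \right)} = 54 - P^{2} - 56 P$ ($C{\left(P \right)} = 7 - \left(\left(P^{2} + 56 P\right) - 47\right) = 7 - \left(-47 + P^{2} + 56 P\right) = 54 - P^{2} - 56 P$)
$- \frac{8}{C{\left(t{\left(-6 \right)} \right)}} = - \frac{8}{54 - \left(4 \left(-6\right)^{2}\right)^{2} - 56 \cdot 4 \left(-6\right)^{2}} = - \frac{8}{54 - \left(4 \cdot 36\right)^{2} - 56 \cdot 4 \cdot 36} = - \frac{8}{54 - 144^{2} - 8064} = - \frac{8}{54 - 20736 - 8064} = - \frac{8}{-28746} = \left(-8\right) \left(- \frac{1}{28746}\right) = \frac{4}{14373}$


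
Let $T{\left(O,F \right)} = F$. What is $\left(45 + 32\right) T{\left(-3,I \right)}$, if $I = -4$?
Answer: $-308$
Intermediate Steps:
$\left(45 + 32\right) T{\left(-3,I \right)} = \left(45 + 32\right) \left(-4\right) = 77 \left(-4\right) = -308$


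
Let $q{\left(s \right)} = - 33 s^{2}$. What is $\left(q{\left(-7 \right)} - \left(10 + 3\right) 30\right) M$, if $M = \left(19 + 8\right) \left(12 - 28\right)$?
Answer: $867024$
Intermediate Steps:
$M = -432$ ($M = 27 \left(-16\right) = -432$)
$\left(q{\left(-7 \right)} - \left(10 + 3\right) 30\right) M = \left(- 33 \left(-7\right)^{2} - \left(10 + 3\right) 30\right) \left(-432\right) = \left(\left(-33\right) 49 - 13 \cdot 30\right) \left(-432\right) = \left(-1617 - 390\right) \left(-432\right) = \left(-2007\right) \left(-432\right) = 867024$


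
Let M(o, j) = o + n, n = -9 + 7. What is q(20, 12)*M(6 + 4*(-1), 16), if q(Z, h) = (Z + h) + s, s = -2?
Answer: 0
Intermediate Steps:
n = -2
q(Z, h) = -2 + Z + h (q(Z, h) = (Z + h) - 2 = -2 + Z + h)
M(o, j) = -2 + o (M(o, j) = o - 2 = -2 + o)
q(20, 12)*M(6 + 4*(-1), 16) = (-2 + 20 + 12)*(-2 + (6 + 4*(-1))) = 30*(-2 + (6 - 4)) = 30*(-2 + 2) = 30*0 = 0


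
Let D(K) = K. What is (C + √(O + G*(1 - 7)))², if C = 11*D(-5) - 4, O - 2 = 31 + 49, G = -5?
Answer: 3593 - 472*√7 ≈ 2344.2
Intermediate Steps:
O = 82 (O = 2 + (31 + 49) = 2 + 80 = 82)
C = -59 (C = 11*(-5) - 4 = -55 - 4 = -59)
(C + √(O + G*(1 - 7)))² = (-59 + √(82 - 5*(1 - 7)))² = (-59 + √(82 - 5*(-6)))² = (-59 + √(82 + 30))² = (-59 + √112)² = (-59 + 4*√7)²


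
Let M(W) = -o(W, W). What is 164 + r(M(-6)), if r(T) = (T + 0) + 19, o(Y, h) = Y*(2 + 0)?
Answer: 195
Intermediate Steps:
o(Y, h) = 2*Y (o(Y, h) = Y*2 = 2*Y)
M(W) = -2*W
r(T) = 19 + T (r(T) = T + 19 = 19 + T)
164 + r(M(-6)) = 164 + (19 - 2*(-6)) = 164 + (19 + 12) = 164 + 31 = 195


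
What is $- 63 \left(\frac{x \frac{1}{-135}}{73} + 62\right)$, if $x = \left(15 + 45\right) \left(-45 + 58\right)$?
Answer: $- \frac{284774}{73} \approx -3901.0$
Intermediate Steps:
$x = 780$ ($x = 60 \cdot 13 = 780$)
$- 63 \left(\frac{x \frac{1}{-135}}{73} + 62\right) = - 63 \left(\frac{780 \frac{1}{-135}}{73} + 62\right) = - 63 \left(780 \left(- \frac{1}{135}\right) \frac{1}{73} + 62\right) = - 63 \left(\left(- \frac{52}{9}\right) \frac{1}{73} + 62\right) = - 63 \left(- \frac{52}{657} + 62\right) = \left(-63\right) \frac{40682}{657} = - \frac{284774}{73}$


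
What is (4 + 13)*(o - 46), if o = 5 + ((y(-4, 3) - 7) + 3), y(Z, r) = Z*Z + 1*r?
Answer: -442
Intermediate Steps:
y(Z, r) = r + Z² (y(Z, r) = Z² + r = r + Z²)
o = 20 (o = 5 + (((3 + (-4)²) - 7) + 3) = 5 + (((3 + 16) - 7) + 3) = 5 + ((19 - 7) + 3) = 5 + (12 + 3) = 5 + 15 = 20)
(4 + 13)*(o - 46) = (4 + 13)*(20 - 46) = 17*(-26) = -442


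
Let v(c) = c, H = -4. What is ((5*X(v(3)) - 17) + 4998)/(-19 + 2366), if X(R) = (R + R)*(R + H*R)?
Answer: 4711/2347 ≈ 2.0072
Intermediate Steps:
X(R) = -6*R**2 (X(R) = (R + R)*(R - 4*R) = (2*R)*(-3*R) = -6*R**2)
((5*X(v(3)) - 17) + 4998)/(-19 + 2366) = ((5*(-6*3**2) - 17) + 4998)/(-19 + 2366) = ((5*(-6*9) - 17) + 4998)/2347 = ((5*(-54) - 17) + 4998)*(1/2347) = ((-270 - 17) + 4998)*(1/2347) = (-287 + 4998)*(1/2347) = 4711*(1/2347) = 4711/2347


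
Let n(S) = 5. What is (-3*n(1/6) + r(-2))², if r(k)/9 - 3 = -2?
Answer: 36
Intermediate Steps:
r(k) = 9 (r(k) = 27 + 9*(-2) = 27 - 18 = 9)
(-3*n(1/6) + r(-2))² = (-3*5 + 9)² = (-15 + 9)² = (-6)² = 36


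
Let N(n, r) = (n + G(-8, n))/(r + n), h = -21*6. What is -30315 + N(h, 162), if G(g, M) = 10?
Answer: -272864/9 ≈ -30318.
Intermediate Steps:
h = -126
N(n, r) = (10 + n)/(n + r) (N(n, r) = (n + 10)/(r + n) = (10 + n)/(n + r))
-30315 + N(h, 162) = -30315 + (10 - 126)/(-126 + 162) = -30315 - 116/36 = -30315 + (1/36)*(-116) = -30315 - 29/9 = -272864/9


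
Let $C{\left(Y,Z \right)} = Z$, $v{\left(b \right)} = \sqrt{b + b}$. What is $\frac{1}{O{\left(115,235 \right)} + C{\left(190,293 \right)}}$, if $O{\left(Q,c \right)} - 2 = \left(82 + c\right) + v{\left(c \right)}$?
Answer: $\frac{306}{187037} - \frac{\sqrt{470}}{374074} \approx 0.0015781$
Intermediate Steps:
$v{\left(b \right)} = \sqrt{2} \sqrt{b}$ ($v{\left(b \right)} = \sqrt{2 b} = \sqrt{2} \sqrt{b}$)
$O{\left(Q,c \right)} = 84 + c + \sqrt{2} \sqrt{c}$ ($O{\left(Q,c \right)} = 2 + \left(\left(82 + c\right) + \sqrt{2} \sqrt{c}\right) = 2 + \left(82 + c + \sqrt{2} \sqrt{c}\right) = 84 + c + \sqrt{2} \sqrt{c}$)
$\frac{1}{O{\left(115,235 \right)} + C{\left(190,293 \right)}} = \frac{1}{\left(84 + 235 + \sqrt{2} \sqrt{235}\right) + 293} = \frac{1}{\left(84 + 235 + \sqrt{470}\right) + 293} = \frac{1}{\left(319 + \sqrt{470}\right) + 293} = \frac{1}{612 + \sqrt{470}}$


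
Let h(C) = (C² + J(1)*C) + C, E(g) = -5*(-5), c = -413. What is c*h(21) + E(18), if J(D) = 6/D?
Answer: -242819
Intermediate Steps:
E(g) = 25
h(C) = C² + 7*C (h(C) = (C² + (6/1)*C) + C = (C² + (6*1)*C) + C = (C² + 6*C) + C = C² + 7*C)
c*h(21) + E(18) = -8673*(7 + 21) + 25 = -8673*28 + 25 = -413*588 + 25 = -242844 + 25 = -242819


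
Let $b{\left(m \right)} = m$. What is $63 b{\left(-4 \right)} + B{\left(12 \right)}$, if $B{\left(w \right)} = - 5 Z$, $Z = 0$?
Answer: $-252$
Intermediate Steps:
$B{\left(w \right)} = 0$ ($B{\left(w \right)} = \left(-5\right) 0 = 0$)
$63 b{\left(-4 \right)} + B{\left(12 \right)} = 63 \left(-4\right) + 0 = -252 + 0 = -252$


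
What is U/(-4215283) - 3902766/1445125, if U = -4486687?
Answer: -9967439621903/6091610845375 ≈ -1.6363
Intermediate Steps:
U/(-4215283) - 3902766/1445125 = -4486687/(-4215283) - 3902766/1445125 = -4486687*(-1/4215283) - 3902766*1/1445125 = 4486687/4215283 - 3902766/1445125 = -9967439621903/6091610845375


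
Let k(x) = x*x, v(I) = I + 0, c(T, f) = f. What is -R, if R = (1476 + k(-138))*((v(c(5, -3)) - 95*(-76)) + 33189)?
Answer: -829131120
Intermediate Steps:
v(I) = I
k(x) = x**2
R = 829131120 (R = (1476 + (-138)**2)*((-3 - 95*(-76)) + 33189) = (1476 + 19044)*((-3 + 7220) + 33189) = 20520*(7217 + 33189) = 20520*40406 = 829131120)
-R = -1*829131120 = -829131120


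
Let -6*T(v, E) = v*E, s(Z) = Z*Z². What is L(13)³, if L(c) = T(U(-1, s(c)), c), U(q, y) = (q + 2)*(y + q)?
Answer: -107714287512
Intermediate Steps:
s(Z) = Z³
U(q, y) = (2 + q)*(q + y)
T(v, E) = -E*v/6 (T(v, E) = -v*E/6 = -E*v/6)
L(c) = -c*(-1 + c³)/6 (L(c) = -c*((-1)² + 2*(-1) + 2*c³ - c³)/6 = -c*(1 - 2 + 2*c³ - c³)/6 = -c*(-1 + c³)/6)
L(13)³ = ((⅙)*13*(1 - 1*13³))³ = ((⅙)*13*(1 - 1*2197))³ = ((⅙)*13*(1 - 2197))³ = ((⅙)*13*(-2196))³ = (-4758)³ = -107714287512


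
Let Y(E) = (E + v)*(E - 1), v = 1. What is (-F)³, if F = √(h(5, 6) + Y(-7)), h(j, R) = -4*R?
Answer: -48*√6 ≈ -117.58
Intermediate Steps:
Y(E) = (1 + E)*(-1 + E) (Y(E) = (E + 1)*(E - 1) = (1 + E)*(-1 + E))
F = 2*√6 (F = √(-4*6 + (-1 + (-7)²)) = √(-24 + (-1 + 49)) = √(-24 + 48) = √24 = 2*√6 ≈ 4.8990)
(-F)³ = (-2*√6)³ = -48*√6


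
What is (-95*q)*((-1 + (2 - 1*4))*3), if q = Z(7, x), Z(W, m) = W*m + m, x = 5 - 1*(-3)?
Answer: 54720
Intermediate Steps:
x = 8 (x = 5 + 3 = 8)
Z(W, m) = m + W*m
q = 64 (q = 8*(1 + 7) = 8*8 = 64)
(-95*q)*((-1 + (2 - 1*4))*3) = (-95*64)*((-1 + (2 - 1*4))*3) = -6080*(-1 + (2 - 4))*3 = -6080*(-1 - 2)*3 = -(-18240)*3 = -6080*(-9) = 54720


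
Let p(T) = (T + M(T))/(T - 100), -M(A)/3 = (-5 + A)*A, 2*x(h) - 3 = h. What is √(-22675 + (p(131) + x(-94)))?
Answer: I*√93461590/62 ≈ 155.93*I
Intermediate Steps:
x(h) = 3/2 + h/2
M(A) = -3*A*(-5 + A) (M(A) = -3*(-5 + A)*A = -3*A*(-5 + A))
p(T) = (T + 3*T*(5 - T))/(-100 + T) (p(T) = (T + 3*T*(5 - T))/(T - 100) = (T + 3*T*(5 - T))/(-100 + T))
√(-22675 + (p(131) + x(-94))) = √(-22675 + (131*(16 - 3*131)/(-100 + 131) + (3/2 + (½)*(-94)))) = √(-22675 + (131*(16 - 393)/31 + (3/2 - 47))) = √(-22675 + (131*(1/31)*(-377) - 91/2)) = √(-22675 + (-49387/31 - 91/2)) = √(-22675 - 101595/62) = √(-1507445/62) = I*√93461590/62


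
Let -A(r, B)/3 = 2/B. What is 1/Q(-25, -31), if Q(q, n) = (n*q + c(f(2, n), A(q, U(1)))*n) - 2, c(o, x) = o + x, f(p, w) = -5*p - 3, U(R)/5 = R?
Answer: 5/6066 ≈ 0.00082427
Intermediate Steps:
U(R) = 5*R
f(p, w) = -3 - 5*p
A(r, B) = -6/B
Q(q, n) = -2 - 71*n/5 + n*q (Q(q, n) = (n*q + ((-3 - 5*2) - 6/(5*1))*n) - 2 = (n*q + ((-3 - 10) - 6/5)*n) - 2 = (n*q + (-13 - 6*⅕)*n) - 2 = (n*q + (-13 - 6/5)*n) - 2 = (n*q - 71*n/5) - 2 = (-71*n/5 + n*q) - 2 = -2 - 71*n/5 + n*q)
1/Q(-25, -31) = 1/(-2 - 71/5*(-31) - 31*(-25)) = 1/(-2 + 2201/5 + 775) = 1/(6066/5) = 5/6066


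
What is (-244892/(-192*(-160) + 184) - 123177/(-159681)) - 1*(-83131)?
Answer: 34183169437275/411231802 ≈ 83124.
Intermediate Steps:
(-244892/(-192*(-160) + 184) - 123177/(-159681)) - 1*(-83131) = (-244892/(30720 + 184) - 123177*(-1/159681)) + 83131 = (-244892/30904 + 41059/53227) + 83131 = (-244892*1/30904 + 41059/53227) + 83131 = (-61223/7726 + 41059/53227) + 83131 = -2941494787/411231802 + 83131 = 34183169437275/411231802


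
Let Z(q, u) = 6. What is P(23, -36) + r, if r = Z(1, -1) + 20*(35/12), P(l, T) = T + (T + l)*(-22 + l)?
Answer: 46/3 ≈ 15.333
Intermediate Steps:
P(l, T) = T + (-22 + l)*(T + l)
r = 193/3 (r = 6 + 20*(35/12) = 6 + 175/3 = 193/3 ≈ 64.333)
P(23, -36) + r = (23² - 22*23 - 21*(-36) - 36*23) + 193/3 = (529 - 506 + 756 - 828) + 193/3 = -49 + 193/3 = 46/3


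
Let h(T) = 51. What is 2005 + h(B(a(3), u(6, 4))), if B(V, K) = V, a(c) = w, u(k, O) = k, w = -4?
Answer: 2056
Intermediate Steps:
a(c) = -4
2005 + h(B(a(3), u(6, 4))) = 2005 + 51 = 2056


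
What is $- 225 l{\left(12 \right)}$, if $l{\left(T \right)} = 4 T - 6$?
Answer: $-9450$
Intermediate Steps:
$l{\left(T \right)} = -6 + 4 T$
$- 225 l{\left(12 \right)} = - 225 \left(-6 + 4 \cdot 12\right) = - 225 \left(-6 + 48\right) = \left(-225\right) 42 = -9450$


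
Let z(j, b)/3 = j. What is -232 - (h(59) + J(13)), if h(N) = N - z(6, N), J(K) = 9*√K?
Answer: -273 - 9*√13 ≈ -305.45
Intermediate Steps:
z(j, b) = 3*j
h(N) = -18 + N (h(N) = N - 3*6 = N - 1*18 = N - 18 = -18 + N)
-232 - (h(59) + J(13)) = -232 - ((-18 + 59) + 9*√13) = -232 - (41 + 9*√13) = -232 + (-41 - 9*√13) = -273 - 9*√13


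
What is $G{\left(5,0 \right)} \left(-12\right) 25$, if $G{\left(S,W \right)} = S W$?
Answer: $0$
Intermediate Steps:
$G{\left(5,0 \right)} \left(-12\right) 25 = 5 \cdot 0 \left(-12\right) 25 = 0 \left(-12\right) 25 = 0 \cdot 25 = 0$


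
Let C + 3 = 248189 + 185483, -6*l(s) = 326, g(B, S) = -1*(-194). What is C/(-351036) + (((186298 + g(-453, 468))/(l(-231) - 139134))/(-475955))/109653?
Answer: -3150268891844485306213/2550004244574782744700 ≈ -1.2354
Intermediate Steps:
g(B, S) = 194
l(s) = -163/3 (l(s) = -⅙*326 = -163/3)
C = 433669 (C = -3 + (248189 + 185483) = -3 + 433672 = 433669)
C/(-351036) + (((186298 + g(-453, 468))/(l(-231) - 139134))/(-475955))/109653 = 433669/(-351036) + (((186298 + 194)/(-163/3 - 139134))/(-475955))/109653 = 433669*(-1/351036) + ((186492/(-417565/3))*(-1/475955))*(1/109653) = -433669/351036 + ((186492*(-3/417565))*(-1/475955))*(1/109653) = -433669/351036 - 559476/417565*(-1/475955)*(1/109653) = -433669/351036 + (559476/198742149575)*(1/109653) = -433669/351036 + 186492/7264224309115825 = -3150268891844485306213/2550004244574782744700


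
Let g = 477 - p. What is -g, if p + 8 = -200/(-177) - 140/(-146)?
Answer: -6239695/12921 ≈ -482.91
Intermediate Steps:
p = -76378/12921 (p = -8 + (-200/(-177) - 140/(-146)) = -8 + (-200*(-1/177) - 140*(-1/146)) = -8 + (200/177 + 70/73) = -8 + 26990/12921 = -76378/12921 ≈ -5.9112)
g = 6239695/12921 (g = 477 - 1*(-76378/12921) = 477 + 76378/12921 = 6239695/12921 ≈ 482.91)
-g = -1*6239695/12921 = -6239695/12921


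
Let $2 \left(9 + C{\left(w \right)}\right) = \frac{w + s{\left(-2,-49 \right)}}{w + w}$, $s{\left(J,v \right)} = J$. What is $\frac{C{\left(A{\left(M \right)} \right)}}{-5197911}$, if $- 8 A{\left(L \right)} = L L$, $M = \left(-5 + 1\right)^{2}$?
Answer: $\frac{559}{332666304} \approx 1.6804 \cdot 10^{-6}$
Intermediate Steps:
$M = 16$ ($M = \left(-4\right)^{2} = 16$)
$A{\left(L \right)} = - \frac{L^{2}}{8}$ ($A{\left(L \right)} = - \frac{L L}{8} = - \frac{L^{2}}{8}$)
$C{\left(w \right)} = -9 + \frac{-2 + w}{4 w}$ ($C{\left(w \right)} = -9 + \frac{\left(w - 2\right) \frac{1}{w + w}}{2} = -9 + \frac{\left(-2 + w\right) \frac{1}{2 w}}{2} = -9 + \frac{\frac{1}{2} \frac{1}{w} \left(-2 + w\right)}{2} = -9 + \frac{-2 + w}{4 w}$)
$\frac{C{\left(A{\left(M \right)} \right)}}{-5197911} = \frac{\frac{1}{4} \frac{1}{\left(- \frac{1}{8}\right) 16^{2}} \left(-2 - 35 \left(- \frac{16^{2}}{8}\right)\right)}{-5197911} = \frac{-2 - 35 \left(\left(- \frac{1}{8}\right) 256\right)}{4 \left(\left(- \frac{1}{8}\right) 256\right)} \left(- \frac{1}{5197911}\right) = \frac{-2 - -1120}{4 \left(-32\right)} \left(- \frac{1}{5197911}\right) = \frac{1}{4} \left(- \frac{1}{32}\right) \left(-2 + 1120\right) \left(- \frac{1}{5197911}\right) = \frac{1}{4} \left(- \frac{1}{32}\right) 1118 \left(- \frac{1}{5197911}\right) = \left(- \frac{559}{64}\right) \left(- \frac{1}{5197911}\right) = \frac{559}{332666304}$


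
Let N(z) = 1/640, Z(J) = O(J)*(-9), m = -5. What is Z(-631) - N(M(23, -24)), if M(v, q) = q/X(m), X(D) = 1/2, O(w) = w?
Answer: 3634559/640 ≈ 5679.0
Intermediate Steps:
X(D) = 1/2
M(v, q) = 2*q (M(v, q) = q/(1/2) = q*2 = 2*q)
Z(J) = -9*J (Z(J) = J*(-9) = -9*J)
N(z) = 1/640
Z(-631) - N(M(23, -24)) = -9*(-631) - 1*1/640 = 5679 - 1/640 = 3634559/640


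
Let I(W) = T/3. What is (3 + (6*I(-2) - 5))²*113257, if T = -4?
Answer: 11325700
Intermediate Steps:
I(W) = -4/3
(3 + (6*I(-2) - 5))²*113257 = (3 + (6*(-4/3) - 5))²*113257 = (3 + (-8 - 5))²*113257 = (3 - 13)²*113257 = (-10)²*113257 = 100*113257 = 11325700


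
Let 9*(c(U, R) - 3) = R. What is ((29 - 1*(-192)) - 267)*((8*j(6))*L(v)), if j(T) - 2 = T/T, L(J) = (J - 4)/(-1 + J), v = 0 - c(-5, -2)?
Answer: -33672/17 ≈ -1980.7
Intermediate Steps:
c(U, R) = 3 + R/9
v = -25/9 (v = 0 - (3 + (1/9)*(-2)) = 0 - (3 - 2/9) = 0 - 1*25/9 = 0 - 25/9 = -25/9 ≈ -2.7778)
L(J) = (-4 + J)/(-1 + J)
j(T) = 3 (j(T) = 2 + T/T = 2 + 1 = 3)
((29 - 1*(-192)) - 267)*((8*j(6))*L(v)) = ((29 - 1*(-192)) - 267)*((8*3)*((-4 - 25/9)/(-1 - 25/9))) = ((29 + 192) - 267)*(24*(-61/9/(-34/9))) = (221 - 267)*(24*(-9/34*(-61/9))) = -1104*61/34 = -46*732/17 = -33672/17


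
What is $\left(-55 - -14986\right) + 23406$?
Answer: $38337$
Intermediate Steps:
$\left(-55 - -14986\right) + 23406 = \left(-55 + 14986\right) + 23406 = 14931 + 23406 = 38337$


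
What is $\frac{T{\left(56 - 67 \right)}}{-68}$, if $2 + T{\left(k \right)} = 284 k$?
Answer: $\frac{1563}{34} \approx 45.971$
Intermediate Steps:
$T{\left(k \right)} = -2 + 284 k$
$\frac{T{\left(56 - 67 \right)}}{-68} = \frac{-2 + 284 \left(56 - 67\right)}{-68} = \left(-2 + 284 \left(-11\right)\right) \left(- \frac{1}{68}\right) = \left(-2 - 3124\right) \left(- \frac{1}{68}\right) = \left(-3126\right) \left(- \frac{1}{68}\right) = \frac{1563}{34}$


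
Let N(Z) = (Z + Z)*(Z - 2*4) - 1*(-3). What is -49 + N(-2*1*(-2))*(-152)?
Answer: 4359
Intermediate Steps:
N(Z) = 3 + 2*Z*(-8 + Z) (N(Z) = (2*Z)*(Z - 8) + 3 = (2*Z)*(-8 + Z) + 3 = 2*Z*(-8 + Z) + 3 = 3 + 2*Z*(-8 + Z))
-49 + N(-2*1*(-2))*(-152) = -49 + (3 - 16*(-2*1)*(-2) + 2*(-2*1*(-2))²)*(-152) = -49 + (3 - (-32)*(-2) + 2*(-2*(-2))²)*(-152) = -49 + (3 - 16*4 + 2*4²)*(-152) = -49 + (3 - 64 + 2*16)*(-152) = -49 + (3 - 64 + 32)*(-152) = -49 - 29*(-152) = -49 + 4408 = 4359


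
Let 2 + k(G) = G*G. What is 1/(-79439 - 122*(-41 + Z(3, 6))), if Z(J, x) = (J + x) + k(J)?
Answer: -1/76389 ≈ -1.3091e-5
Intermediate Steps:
k(G) = -2 + G**2 (k(G) = -2 + G*G = -2 + G**2)
Z(J, x) = -2 + J + x + J**2 (Z(J, x) = (J + x) + (-2 + J**2) = -2 + J + x + J**2)
1/(-79439 - 122*(-41 + Z(3, 6))) = 1/(-79439 - 122*(-41 + (-2 + 3 + 6 + 3**2))) = 1/(-79439 - 122*(-41 + (-2 + 3 + 6 + 9))) = 1/(-79439 - 122*(-41 + 16)) = 1/(-79439 - 122*(-25)) = 1/(-79439 + 3050) = 1/(-76389) = -1/76389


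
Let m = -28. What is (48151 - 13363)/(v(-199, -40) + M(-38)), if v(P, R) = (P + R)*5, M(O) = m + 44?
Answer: -11596/393 ≈ -29.506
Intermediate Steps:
M(O) = 16 (M(O) = -28 + 44 = 16)
v(P, R) = 5*P + 5*R
(48151 - 13363)/(v(-199, -40) + M(-38)) = (48151 - 13363)/((5*(-199) + 5*(-40)) + 16) = 34788/((-995 - 200) + 16) = 34788/(-1195 + 16) = 34788/(-1179) = 34788*(-1/1179) = -11596/393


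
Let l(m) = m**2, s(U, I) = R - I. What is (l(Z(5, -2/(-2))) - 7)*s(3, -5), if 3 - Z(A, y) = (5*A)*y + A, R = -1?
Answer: 2888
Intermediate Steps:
s(U, I) = -1 - I
Z(A, y) = 3 - A - 5*A*y (Z(A, y) = 3 - ((5*A)*y + A) = 3 - (5*A*y + A) = 3 - (A + 5*A*y) = 3 + (-A - 5*A*y) = 3 - A - 5*A*y)
(l(Z(5, -2/(-2))) - 7)*s(3, -5) = ((3 - 1*5 - 5*5*(-2/(-2)))**2 - 7)*(-1 - 1*(-5)) = ((3 - 5 - 5*5*(-2*(-1/2)))**2 - 7)*(-1 + 5) = ((3 - 5 - 5*5*1)**2 - 7)*4 = ((3 - 5 - 25)**2 - 7)*4 = ((-27)**2 - 7)*4 = (729 - 7)*4 = 722*4 = 2888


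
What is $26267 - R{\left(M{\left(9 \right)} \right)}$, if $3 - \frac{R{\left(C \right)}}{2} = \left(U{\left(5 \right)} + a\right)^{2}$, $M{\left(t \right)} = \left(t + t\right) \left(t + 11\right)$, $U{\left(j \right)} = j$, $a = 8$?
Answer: $26599$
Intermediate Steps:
$M{\left(t \right)} = 2 t \left(11 + t\right)$
$R{\left(C \right)} = -332$ ($R{\left(C \right)} = 6 - 2 \left(5 + 8\right)^{2} = 6 - 2 \cdot 13^{2} = 6 - 338 = -332$)
$26267 - R{\left(M{\left(9 \right)} \right)} = 26267 - -332 = 26267 + 332 = 26599$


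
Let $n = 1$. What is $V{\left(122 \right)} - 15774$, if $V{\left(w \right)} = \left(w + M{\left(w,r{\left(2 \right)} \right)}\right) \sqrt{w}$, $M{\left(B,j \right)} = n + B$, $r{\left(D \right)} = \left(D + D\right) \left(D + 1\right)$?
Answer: $-15774 + 245 \sqrt{122} \approx -13068.0$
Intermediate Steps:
$r{\left(D \right)} = 2 D \left(1 + D\right)$
$M{\left(B,j \right)} = 1 + B$
$V{\left(w \right)} = \sqrt{w} \left(1 + 2 w\right)$ ($V{\left(w \right)} = \left(w + \left(1 + w\right)\right) \sqrt{w} = \left(1 + 2 w\right) \sqrt{w} = \sqrt{w} \left(1 + 2 w\right)$)
$V{\left(122 \right)} - 15774 = \sqrt{122} \left(1 + 2 \cdot 122\right) - 15774 = \sqrt{122} \left(1 + 244\right) - 15774 = \sqrt{122} \cdot 245 - 15774 = 245 \sqrt{122} - 15774 = -15774 + 245 \sqrt{122}$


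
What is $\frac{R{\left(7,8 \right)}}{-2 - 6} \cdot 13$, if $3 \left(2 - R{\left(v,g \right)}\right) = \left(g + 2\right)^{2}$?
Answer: $\frac{611}{12} \approx 50.917$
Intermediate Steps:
$R{\left(v,g \right)} = 2 - \frac{\left(2 + g\right)^{2}}{3}$ ($R{\left(v,g \right)} = 2 - \frac{\left(g + 2\right)^{2}}{3} = 2 - \frac{\left(2 + g\right)^{2}}{3}$)
$\frac{R{\left(7,8 \right)}}{-2 - 6} \cdot 13 = \frac{2 - \frac{\left(2 + 8\right)^{2}}{3}}{-2 - 6} \cdot 13 = \frac{2 - \frac{10^{2}}{3}}{-8} \cdot 13 = - \frac{2 - \frac{100}{3}}{8} \cdot 13 = \left(- \frac{1}{8}\right) \left(- \frac{94}{3}\right) 13 = \frac{47}{12} \cdot 13 = \frac{611}{12}$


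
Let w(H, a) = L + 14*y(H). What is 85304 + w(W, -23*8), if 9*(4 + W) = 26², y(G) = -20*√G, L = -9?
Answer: 85295 - 2240*√10/3 ≈ 82934.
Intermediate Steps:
y(G) = -20*√G
W = 640/9 (W = -4 + (⅑)*26² = -4 + (⅑)*676 = -4 + 676/9 = 640/9 ≈ 71.111)
w(H, a) = -9 - 280*√H (w(H, a) = -9 + 14*(-20*√H) = -9 - 280*√H)
85304 + w(W, -23*8) = 85304 + (-9 - 2240*√10/3) = 85295 - 2240*√10/3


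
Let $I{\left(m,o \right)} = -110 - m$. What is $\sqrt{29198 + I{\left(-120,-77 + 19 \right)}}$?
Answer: $2 \sqrt{7302} \approx 170.9$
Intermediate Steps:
$\sqrt{29198 + I{\left(-120,-77 + 19 \right)}} = \sqrt{29198 - -10} = \sqrt{29198 + \left(-110 + 120\right)} = \sqrt{29198 + 10} = \sqrt{29208} = 2 \sqrt{7302}$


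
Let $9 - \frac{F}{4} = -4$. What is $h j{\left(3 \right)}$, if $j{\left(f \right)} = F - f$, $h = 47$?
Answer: $2303$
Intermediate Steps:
$F = 52$ ($F = 36 - -16 = 36 + 16 = 52$)
$j{\left(f \right)} = 52 - f$
$h j{\left(3 \right)} = 47 \left(52 - 3\right) = 47 \cdot 49 = 2303$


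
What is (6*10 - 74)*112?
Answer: -1568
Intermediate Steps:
(6*10 - 74)*112 = (60 - 74)*112 = -14*112 = -1568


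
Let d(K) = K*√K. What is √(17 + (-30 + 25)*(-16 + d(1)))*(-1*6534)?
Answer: -13068*√23 ≈ -62672.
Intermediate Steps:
d(K) = K^(3/2)
√(17 + (-30 + 25)*(-16 + d(1)))*(-1*6534) = √(17 + (-30 + 25)*(-16 + 1^(3/2)))*(-1*6534) = √(17 - 5*(-16 + 1))*(-6534) = √(17 - 5*(-15))*(-6534) = √(17 + 75)*(-6534) = √92*(-6534) = (2*√23)*(-6534) = -13068*√23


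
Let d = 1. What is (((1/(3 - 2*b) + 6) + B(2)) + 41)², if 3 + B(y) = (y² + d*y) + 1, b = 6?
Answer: 209764/81 ≈ 2589.7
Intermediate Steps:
B(y) = -2 + y + y² (B(y) = -3 + ((y² + 1*y) + 1) = -3 + ((y² + y) + 1) = -3 + ((y + y²) + 1) = -3 + (1 + y + y²) = -2 + y + y²)
(((1/(3 - 2*b) + 6) + B(2)) + 41)² = (((1/(3 - 2*6) + 6) + (-2 + 2 + 2²)) + 41)² = (((1/(3 - 12) + 6) + (-2 + 2 + 4)) + 41)² = (((1/(-9) + 6) + 4) + 41)² = (((-⅑ + 6) + 4) + 41)² = ((53/9 + 4) + 41)² = (89/9 + 41)² = (458/9)² = 209764/81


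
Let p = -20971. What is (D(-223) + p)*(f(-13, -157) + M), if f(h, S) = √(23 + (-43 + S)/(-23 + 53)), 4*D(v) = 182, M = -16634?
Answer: 348074767 - 292957*√3/6 ≈ 3.4799e+8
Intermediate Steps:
D(v) = 91/2 (D(v) = (¼)*182 = 91/2)
f(h, S) = √(647/30 + S/30) (f(h, S) = √(23 + (-43 + S)/30) = √(23 + (-43 + S)*(1/30)) = √(23 + (-43/30 + S/30)) = √(647/30 + S/30))
(D(-223) + p)*(f(-13, -157) + M) = (91/2 - 20971)*(√(19410 + 30*(-157))/30 - 16634) = -41851*(√(19410 - 4710)/30 - 16634)/2 = -41851*(√14700/30 - 16634)/2 = -41851*((70*√3)/30 - 16634)/2 = -41851*(7*√3/3 - 16634)/2 = -41851*(-16634 + 7*√3/3)/2 = 348074767 - 292957*√3/6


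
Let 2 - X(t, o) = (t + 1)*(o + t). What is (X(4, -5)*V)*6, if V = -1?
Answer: -42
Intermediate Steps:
X(t, o) = 2 - (1 + t)*(o + t) (X(t, o) = 2 - (t + 1)*(o + t) = 2 - (1 + t)*(o + t))
(X(4, -5)*V)*6 = ((2 - 1*(-5) - 1*4 - 1*4² - 1*(-5)*4)*(-1))*6 = ((2 + 5 - 4 - 1*16 + 20)*(-1))*6 = ((2 + 5 - 4 - 16 + 20)*(-1))*6 = (7*(-1))*6 = -7*6 = -42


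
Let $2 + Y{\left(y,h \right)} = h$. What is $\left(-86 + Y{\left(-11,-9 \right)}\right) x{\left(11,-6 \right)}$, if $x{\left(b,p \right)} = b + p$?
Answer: $-485$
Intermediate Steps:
$Y{\left(y,h \right)} = -2 + h$
$\left(-86 + Y{\left(-11,-9 \right)}\right) x{\left(11,-6 \right)} = \left(-86 - 11\right) \left(11 - 6\right) = \left(-86 - 11\right) 5 = \left(-97\right) 5 = -485$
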